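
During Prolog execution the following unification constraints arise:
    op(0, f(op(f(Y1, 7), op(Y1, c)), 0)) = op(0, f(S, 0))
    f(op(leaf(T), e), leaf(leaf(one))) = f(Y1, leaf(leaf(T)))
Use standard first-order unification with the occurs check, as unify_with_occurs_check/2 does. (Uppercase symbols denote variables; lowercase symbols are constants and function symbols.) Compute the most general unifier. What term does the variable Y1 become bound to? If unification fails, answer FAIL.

op(leaf(one), e)

Decompose op/2: 0 = 0,  f(op(f(Y1, 7), op(Y1, c)), 0) = f(S, 0).
Delete trivial equation 0 = 0.
Decompose f/2: op(f(Y1, 7), op(Y1, c)) = S,  0 = 0.
Bind S := op(f(Y1, 7), op(Y1, c)); no other remaining equation mentions S.
Delete trivial equation 0 = 0.
Decompose f/2: op(leaf(T), e) = Y1,  leaf(leaf(one)) = leaf(leaf(T)).
Bind Y1 := op(leaf(T), e); no other remaining equation mentions Y1. Substituting into the earlier binding gives S := op(f(op(leaf(T), e), 7), op(op(leaf(T), e), c)).
Decompose leaf/1: leaf(one) = leaf(T).
Decompose leaf/1: one = T.
Bind T := one. Substituting into the earlier bindings gives S := op(f(op(leaf(one), e), 7), op(op(leaf(one), e), c)), Y1 := op(leaf(one), e).
MGU = { S ↦ op(f(op(leaf(one), e), 7), op(op(leaf(one), e), c)), Y1 ↦ op(leaf(one), e), T ↦ one }, so Y1 ↦ op(leaf(one), e).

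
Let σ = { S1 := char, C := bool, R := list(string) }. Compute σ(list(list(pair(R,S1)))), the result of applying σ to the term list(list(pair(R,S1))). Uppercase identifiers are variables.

list(list(pair(list(string),char)))

Replace each occurrence of S1 with char.
Replace each occurrence of R with list(string).
Result: list(list(pair(list(string),char))).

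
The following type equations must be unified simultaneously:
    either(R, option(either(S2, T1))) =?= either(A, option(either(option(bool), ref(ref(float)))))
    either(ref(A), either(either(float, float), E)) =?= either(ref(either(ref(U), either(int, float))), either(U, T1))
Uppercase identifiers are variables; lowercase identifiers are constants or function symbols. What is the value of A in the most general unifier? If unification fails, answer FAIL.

either(ref(either(float, float)), either(int, float))

Decompose either/2: R =?= A,  option(either(S2, T1)) =?= option(either(option(bool), ref(ref(float)))).
Bind R := A; no other remaining equation mentions R.
Decompose option/1: either(S2, T1) =?= either(option(bool), ref(ref(float))).
Decompose either/2: S2 =?= option(bool),  T1 =?= ref(ref(float)).
Bind S2 := option(bool); no other remaining equation mentions S2.
Bind T1 := ref(ref(float)); substituting into the remaining equation gives: either(ref(A), either(either(float, float), E)) =?= either(ref(either(ref(U), either(int, float))), either(U, ref(ref(float)))).
Decompose either/2: ref(A) =?= ref(either(ref(U), either(int, float))),  either(either(float, float), E) =?= either(U, ref(ref(float))).
Decompose ref/1: A =?= either(ref(U), either(int, float)).
Bind A := either(ref(U), either(int, float)); no other remaining equation mentions A. Substituting into the earlier binding gives R := either(ref(U), either(int, float)).
Decompose either/2: either(float, float) =?= U,  E =?= ref(ref(float)).
Bind U := either(float, float); no other remaining equation mentions U. Substituting into the earlier bindings gives R := either(ref(either(float, float)), either(int, float)), A := either(ref(either(float, float)), either(int, float)).
Bind E := ref(ref(float)).
MGU = { R -> either(ref(either(float, float)), either(int, float)), S2 -> option(bool), T1 -> ref(ref(float)), A -> either(ref(either(float, float)), either(int, float)), U -> either(float, float), E -> ref(ref(float)) }, so A -> either(ref(either(float, float)), either(int, float)).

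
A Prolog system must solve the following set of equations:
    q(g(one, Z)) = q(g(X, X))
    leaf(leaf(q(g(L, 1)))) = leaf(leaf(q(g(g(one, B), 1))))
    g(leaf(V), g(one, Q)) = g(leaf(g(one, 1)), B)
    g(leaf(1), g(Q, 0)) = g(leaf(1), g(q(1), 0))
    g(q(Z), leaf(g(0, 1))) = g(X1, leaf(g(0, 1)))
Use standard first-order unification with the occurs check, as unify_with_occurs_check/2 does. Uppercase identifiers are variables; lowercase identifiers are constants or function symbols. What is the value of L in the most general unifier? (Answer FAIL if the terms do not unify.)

Decompose q/1: g(one, Z) = g(X, X).
Decompose g/2: one = X,  Z = X.
Bind X := one; substituting into the one remaining equation that mentions X gives: Z = one.
Bind Z := one; substituting into the one remaining equation that mentions Z gives: g(q(one), leaf(g(0, 1))) = g(X1, leaf(g(0, 1))).
Decompose leaf/1: leaf(q(g(L, 1))) = leaf(q(g(g(one, B), 1))).
Decompose leaf/1: q(g(L, 1)) = q(g(g(one, B), 1)).
Decompose q/1: g(L, 1) = g(g(one, B), 1).
Decompose g/2: L = g(one, B),  1 = 1.
Bind L := g(one, B); no other remaining equation mentions L.
Delete trivial equation 1 = 1.
Decompose g/2: leaf(V) = leaf(g(one, 1)),  g(one, Q) = B.
Decompose leaf/1: V = g(one, 1).
Bind V := g(one, 1); no other remaining equation mentions V.
Bind B := g(one, Q); no other remaining equation mentions B. Substituting into the earlier binding gives L := g(one, g(one, Q)).
Decompose g/2: leaf(1) = leaf(1),  g(Q, 0) = g(q(1), 0).
Delete trivial equation leaf(1) = leaf(1).
Decompose g/2: Q = q(1),  0 = 0.
Bind Q := q(1); no other remaining equation mentions Q. Substituting into the earlier bindings gives L := g(one, g(one, q(1))), B := g(one, q(1)).
Delete trivial equation 0 = 0.
Decompose g/2: q(one) = X1,  leaf(g(0, 1)) = leaf(g(0, 1)).
Bind X1 := q(one); no other remaining equation mentions X1.
Delete trivial equation leaf(g(0, 1)) = leaf(g(0, 1)).
MGU = { X ↦ one, Z ↦ one, L ↦ g(one, g(one, q(1))), V ↦ g(one, 1), B ↦ g(one, q(1)), Q ↦ q(1), X1 ↦ q(one) }, so L ↦ g(one, g(one, q(1))).

g(one, g(one, q(1)))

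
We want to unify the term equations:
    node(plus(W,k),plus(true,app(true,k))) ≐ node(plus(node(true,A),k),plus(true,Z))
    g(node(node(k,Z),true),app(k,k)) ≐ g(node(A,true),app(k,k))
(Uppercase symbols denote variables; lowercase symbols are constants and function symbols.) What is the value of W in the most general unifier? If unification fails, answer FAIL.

Decompose node/2: plus(W,k) ≐ plus(node(true,A),k),  plus(true,app(true,k)) ≐ plus(true,Z).
Decompose plus/2: W ≐ node(true,A),  k ≐ k.
Bind W := node(true,A); no other remaining equation mentions W.
Delete trivial equation k ≐ k.
Decompose plus/2: true ≐ true,  app(true,k) ≐ Z.
Delete trivial equation true ≐ true.
Bind Z := app(true,k); substituting into the remaining equation gives: g(node(node(k,app(true,k)),true),app(k,k)) ≐ g(node(A,true),app(k,k)).
Decompose g/2: node(node(k,app(true,k)),true) ≐ node(A,true),  app(k,k) ≐ app(k,k).
Decompose node/2: node(k,app(true,k)) ≐ A,  true ≐ true.
Bind A := node(k,app(true,k)); no other remaining equation mentions A. Substituting into the earlier binding gives W := node(true,node(k,app(true,k))).
Delete trivial equation true ≐ true.
Delete trivial equation app(k,k) ≐ app(k,k).
MGU = { W ↦ node(true,node(k,app(true,k))), Z ↦ app(true,k), A ↦ node(k,app(true,k)) }, so W ↦ node(true,node(k,app(true,k))).

node(true,node(k,app(true,k)))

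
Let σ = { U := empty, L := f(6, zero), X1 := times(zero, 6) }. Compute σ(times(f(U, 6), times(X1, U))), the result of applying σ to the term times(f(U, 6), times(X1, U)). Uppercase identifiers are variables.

times(f(empty, 6), times(times(zero, 6), empty))

Replace each occurrence of U with empty.
Replace each occurrence of X1 with times(zero, 6).
Result: times(f(empty, 6), times(times(zero, 6), empty)).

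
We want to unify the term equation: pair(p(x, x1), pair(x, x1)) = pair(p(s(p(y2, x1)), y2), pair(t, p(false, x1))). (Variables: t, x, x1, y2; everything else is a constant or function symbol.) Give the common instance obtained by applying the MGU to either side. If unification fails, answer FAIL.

Decompose pair/2: p(x, x1) = p(s(p(y2, x1)), y2),  pair(x, x1) = pair(t, p(false, x1)).
Decompose p/2: x = s(p(y2, x1)),  x1 = y2.
Bind x := s(p(y2, x1)); substituting into the one remaining equation that mentions x gives: pair(s(p(y2, x1)), x1) = pair(t, p(false, x1)).
Bind x1 := y2; substituting into the remaining equation gives: pair(s(p(y2, y2)), y2) = pair(t, p(false, y2)). Substituting into the earlier binding gives x := s(p(y2, y2)).
Decompose pair/2: s(p(y2, y2)) = t,  y2 = p(false, y2).
Bind t := s(p(y2, y2)); no other remaining equation mentions t.
Occurs check fails: y2 occurs in p(false, y2); the equation y2 = p(false, y2) has no finite solution.

FAIL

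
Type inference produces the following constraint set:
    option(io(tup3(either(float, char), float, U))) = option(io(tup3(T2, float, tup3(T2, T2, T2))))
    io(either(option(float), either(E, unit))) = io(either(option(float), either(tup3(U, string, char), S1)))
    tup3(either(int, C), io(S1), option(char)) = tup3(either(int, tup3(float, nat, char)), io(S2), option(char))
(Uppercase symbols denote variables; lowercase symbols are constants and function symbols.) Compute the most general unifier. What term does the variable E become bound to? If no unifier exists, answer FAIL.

tup3(tup3(either(float, char), either(float, char), either(float, char)), string, char)

Decompose option/1: io(tup3(either(float, char), float, U)) = io(tup3(T2, float, tup3(T2, T2, T2))).
Decompose io/1: tup3(either(float, char), float, U) = tup3(T2, float, tup3(T2, T2, T2)).
Decompose tup3/3: either(float, char) = T2,  float = float,  U = tup3(T2, T2, T2).
Bind T2 := either(float, char); substituting into the one remaining equation that mentions T2 gives: U = tup3(either(float, char), either(float, char), either(float, char)).
Delete trivial equation float = float.
Bind U := tup3(either(float, char), either(float, char), either(float, char)); substituting into the one remaining equation that mentions U gives: io(either(option(float), either(E, unit))) = io(either(option(float), either(tup3(tup3(either(float, char), either(float, char), either(float, char)), string, char), S1))).
Decompose io/1: either(option(float), either(E, unit)) = either(option(float), either(tup3(tup3(either(float, char), either(float, char), either(float, char)), string, char), S1)).
Decompose either/2: option(float) = option(float),  either(E, unit) = either(tup3(tup3(either(float, char), either(float, char), either(float, char)), string, char), S1).
Delete trivial equation option(float) = option(float).
Decompose either/2: E = tup3(tup3(either(float, char), either(float, char), either(float, char)), string, char),  unit = S1.
Bind E := tup3(tup3(either(float, char), either(float, char), either(float, char)), string, char); no other remaining equation mentions E.
Bind S1 := unit; substituting into the remaining equation gives: tup3(either(int, C), io(unit), option(char)) = tup3(either(int, tup3(float, nat, char)), io(S2), option(char)).
Decompose tup3/3: either(int, C) = either(int, tup3(float, nat, char)),  io(unit) = io(S2),  option(char) = option(char).
Decompose either/2: int = int,  C = tup3(float, nat, char).
Delete trivial equation int = int.
Bind C := tup3(float, nat, char); no other remaining equation mentions C.
Decompose io/1: unit = S2.
Bind S2 := unit; no other remaining equation mentions S2.
Delete trivial equation option(char) = option(char).
MGU = { T2 ↦ either(float, char), U ↦ tup3(either(float, char), either(float, char), either(float, char)), E ↦ tup3(tup3(either(float, char), either(float, char), either(float, char)), string, char), S1 ↦ unit, C ↦ tup3(float, nat, char), S2 ↦ unit }, so E ↦ tup3(tup3(either(float, char), either(float, char), either(float, char)), string, char).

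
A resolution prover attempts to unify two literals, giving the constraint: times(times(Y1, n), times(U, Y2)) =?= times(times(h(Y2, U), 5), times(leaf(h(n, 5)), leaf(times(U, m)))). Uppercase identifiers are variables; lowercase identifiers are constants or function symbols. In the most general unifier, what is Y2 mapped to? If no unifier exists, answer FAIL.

Decompose times/2: times(Y1, n) =?= times(h(Y2, U), 5),  times(U, Y2) =?= times(leaf(h(n, 5)), leaf(times(U, m))).
Decompose times/2: Y1 =?= h(Y2, U),  n =?= 5.
Bind Y1 := h(Y2, U); no other remaining equation mentions Y1.
Clash: constants n and 5 differ; no unifier exists.

FAIL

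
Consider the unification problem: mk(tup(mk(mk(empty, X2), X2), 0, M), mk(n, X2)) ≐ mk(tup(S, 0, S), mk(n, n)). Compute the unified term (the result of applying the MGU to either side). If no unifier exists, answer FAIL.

mk(tup(mk(mk(empty, n), n), 0, mk(mk(empty, n), n)), mk(n, n))

Decompose mk/2: tup(mk(mk(empty, X2), X2), 0, M) ≐ tup(S, 0, S),  mk(n, X2) ≐ mk(n, n).
Decompose tup/3: mk(mk(empty, X2), X2) ≐ S,  0 ≐ 0,  M ≐ S.
Bind S := mk(mk(empty, X2), X2); substituting into the one remaining equation that mentions S gives: M ≐ mk(mk(empty, X2), X2).
Delete trivial equation 0 ≐ 0.
Bind M := mk(mk(empty, X2), X2); no other remaining equation mentions M.
Decompose mk/2: n ≐ n,  X2 ≐ n.
Delete trivial equation n ≐ n.
Bind X2 := n. Substituting into the earlier bindings gives S := mk(mk(empty, n), n), M := mk(mk(empty, n), n).
Applying the MGU to either side gives mk(tup(mk(mk(empty, n), n), 0, mk(mk(empty, n), n)), mk(n, n)).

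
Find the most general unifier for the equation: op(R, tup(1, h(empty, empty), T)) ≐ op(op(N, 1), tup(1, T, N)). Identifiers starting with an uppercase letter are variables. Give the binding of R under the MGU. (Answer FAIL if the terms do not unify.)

op(h(empty, empty), 1)

Decompose op/2: R ≐ op(N, 1),  tup(1, h(empty, empty), T) ≐ tup(1, T, N).
Bind R := op(N, 1); no other remaining equation mentions R.
Decompose tup/3: 1 ≐ 1,  h(empty, empty) ≐ T,  T ≐ N.
Delete trivial equation 1 ≐ 1.
Bind T := h(empty, empty); substituting into the remaining equation gives: h(empty, empty) ≐ N.
Bind N := h(empty, empty). Substituting into the earlier binding gives R := op(h(empty, empty), 1).
MGU = { R -> op(h(empty, empty), 1), T -> h(empty, empty), N -> h(empty, empty) }, so R -> op(h(empty, empty), 1).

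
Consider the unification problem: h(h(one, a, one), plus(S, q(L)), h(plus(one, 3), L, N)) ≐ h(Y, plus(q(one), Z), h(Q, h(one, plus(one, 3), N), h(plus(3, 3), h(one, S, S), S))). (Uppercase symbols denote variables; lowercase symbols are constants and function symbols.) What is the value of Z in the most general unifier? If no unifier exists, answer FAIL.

Decompose h/3: h(one, a, one) ≐ Y,  plus(S, q(L)) ≐ plus(q(one), Z),  h(plus(one, 3), L, N) ≐ h(Q, h(one, plus(one, 3), N), h(plus(3, 3), h(one, S, S), S)).
Bind Y := h(one, a, one); no other remaining equation mentions Y.
Decompose plus/2: S ≐ q(one),  q(L) ≐ Z.
Bind S := q(one); substituting into the one remaining equation that mentions S gives: h(plus(one, 3), L, N) ≐ h(Q, h(one, plus(one, 3), N), h(plus(3, 3), h(one, q(one), q(one)), q(one))).
Bind Z := q(L); no other remaining equation mentions Z.
Decompose h/3: plus(one, 3) ≐ Q,  L ≐ h(one, plus(one, 3), N),  N ≐ h(plus(3, 3), h(one, q(one), q(one)), q(one)).
Bind Q := plus(one, 3); no other remaining equation mentions Q.
Bind L := h(one, plus(one, 3), N); no other remaining equation mentions L. Substituting into the earlier binding gives Z := q(h(one, plus(one, 3), N)).
Bind N := h(plus(3, 3), h(one, q(one), q(one)), q(one)). Substituting into the earlier bindings gives Z := q(h(one, plus(one, 3), h(plus(3, 3), h(one, q(one), q(one)), q(one)))), L := h(one, plus(one, 3), h(plus(3, 3), h(one, q(one), q(one)), q(one))).
MGU = { Y -> h(one, a, one), S -> q(one), Z -> q(h(one, plus(one, 3), h(plus(3, 3), h(one, q(one), q(one)), q(one)))), Q -> plus(one, 3), L -> h(one, plus(one, 3), h(plus(3, 3), h(one, q(one), q(one)), q(one))), N -> h(plus(3, 3), h(one, q(one), q(one)), q(one)) }, so Z -> q(h(one, plus(one, 3), h(plus(3, 3), h(one, q(one), q(one)), q(one)))).

q(h(one, plus(one, 3), h(plus(3, 3), h(one, q(one), q(one)), q(one))))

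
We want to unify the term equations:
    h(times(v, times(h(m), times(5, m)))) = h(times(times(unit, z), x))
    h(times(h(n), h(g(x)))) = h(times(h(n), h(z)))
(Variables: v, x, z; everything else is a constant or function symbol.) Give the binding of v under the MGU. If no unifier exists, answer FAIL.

Decompose h/1: times(v, times(h(m), times(5, m))) = times(times(unit, z), x).
Decompose times/2: v = times(unit, z),  times(h(m), times(5, m)) = x.
Bind v := times(unit, z); no other remaining equation mentions v.
Bind x := times(h(m), times(5, m)); substituting into the remaining equation gives: h(times(h(n), h(g(times(h(m), times(5, m)))))) = h(times(h(n), h(z))).
Decompose h/1: times(h(n), h(g(times(h(m), times(5, m))))) = times(h(n), h(z)).
Decompose times/2: h(n) = h(n),  h(g(times(h(m), times(5, m)))) = h(z).
Delete trivial equation h(n) = h(n).
Decompose h/1: g(times(h(m), times(5, m))) = z.
Bind z := g(times(h(m), times(5, m))). Substituting into the earlier binding gives v := times(unit, g(times(h(m), times(5, m)))).
MGU = { v ↦ times(unit, g(times(h(m), times(5, m)))), x ↦ times(h(m), times(5, m)), z ↦ g(times(h(m), times(5, m))) }, so v ↦ times(unit, g(times(h(m), times(5, m)))).

times(unit, g(times(h(m), times(5, m))))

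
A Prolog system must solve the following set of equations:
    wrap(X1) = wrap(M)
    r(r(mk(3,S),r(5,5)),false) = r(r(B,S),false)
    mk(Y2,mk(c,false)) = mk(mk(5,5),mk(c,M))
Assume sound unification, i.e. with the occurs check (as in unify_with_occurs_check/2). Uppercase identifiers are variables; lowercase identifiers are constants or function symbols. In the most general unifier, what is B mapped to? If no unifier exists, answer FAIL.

Decompose wrap/1: X1 = M.
Bind X1 := M; no other remaining equation mentions X1.
Decompose r/2: r(mk(3,S),r(5,5)) = r(B,S),  false = false.
Decompose r/2: mk(3,S) = B,  r(5,5) = S.
Bind B := mk(3,S); no other remaining equation mentions B.
Bind S := r(5,5); no other remaining equation mentions S. Substituting into the earlier binding gives B := mk(3,r(5,5)).
Delete trivial equation false = false.
Decompose mk/2: Y2 = mk(5,5),  mk(c,false) = mk(c,M).
Bind Y2 := mk(5,5); no other remaining equation mentions Y2.
Decompose mk/2: c = c,  false = M.
Delete trivial equation c = c.
Bind M := false. Substituting into the earlier binding gives X1 := false.
MGU = { X1 = false, B = mk(3,r(5,5)), S = r(5,5), Y2 = mk(5,5), M = false }, so B = mk(3,r(5,5)).

mk(3,r(5,5))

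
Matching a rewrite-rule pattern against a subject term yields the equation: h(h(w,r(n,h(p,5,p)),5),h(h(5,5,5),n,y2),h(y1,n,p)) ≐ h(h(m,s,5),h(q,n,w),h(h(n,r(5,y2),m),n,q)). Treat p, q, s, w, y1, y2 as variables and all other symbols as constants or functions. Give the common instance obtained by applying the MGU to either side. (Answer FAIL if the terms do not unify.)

Decompose h/3: h(w,r(n,h(p,5,p)),5) ≐ h(m,s,5),  h(h(5,5,5),n,y2) ≐ h(q,n,w),  h(y1,n,p) ≐ h(h(n,r(5,y2),m),n,q).
Decompose h/3: w ≐ m,  r(n,h(p,5,p)) ≐ s,  5 ≐ 5.
Bind w := m; substituting into the one remaining equation that mentions w gives: h(h(5,5,5),n,y2) ≐ h(q,n,m).
Bind s := r(n,h(p,5,p)); no other remaining equation mentions s.
Delete trivial equation 5 ≐ 5.
Decompose h/3: h(5,5,5) ≐ q,  n ≐ n,  y2 ≐ m.
Bind q := h(5,5,5); substituting into the one remaining equation that mentions q gives: h(y1,n,p) ≐ h(h(n,r(5,y2),m),n,h(5,5,5)).
Delete trivial equation n ≐ n.
Bind y2 := m; substituting into the remaining equation gives: h(y1,n,p) ≐ h(h(n,r(5,m),m),n,h(5,5,5)).
Decompose h/3: y1 ≐ h(n,r(5,m),m),  n ≐ n,  p ≐ h(5,5,5).
Bind y1 := h(n,r(5,m),m); no other remaining equation mentions y1.
Delete trivial equation n ≐ n.
Bind p := h(5,5,5). Substituting into the earlier binding gives s := r(n,h(h(5,5,5),5,h(5,5,5))).
Applying the MGU to either side gives h(h(m,r(n,h(h(5,5,5),5,h(5,5,5))),5),h(h(5,5,5),n,m),h(h(n,r(5,m),m),n,h(5,5,5))).

h(h(m,r(n,h(h(5,5,5),5,h(5,5,5))),5),h(h(5,5,5),n,m),h(h(n,r(5,m),m),n,h(5,5,5)))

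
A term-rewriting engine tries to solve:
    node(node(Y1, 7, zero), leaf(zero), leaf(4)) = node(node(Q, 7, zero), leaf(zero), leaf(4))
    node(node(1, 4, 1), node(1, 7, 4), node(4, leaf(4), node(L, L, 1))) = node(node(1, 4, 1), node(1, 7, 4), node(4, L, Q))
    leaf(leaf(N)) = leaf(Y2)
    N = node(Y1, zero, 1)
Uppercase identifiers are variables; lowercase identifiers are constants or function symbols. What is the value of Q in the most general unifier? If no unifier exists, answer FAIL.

node(leaf(4), leaf(4), 1)

Decompose node/3: node(Y1, 7, zero) = node(Q, 7, zero),  leaf(zero) = leaf(zero),  leaf(4) = leaf(4).
Decompose node/3: Y1 = Q,  7 = 7,  zero = zero.
Bind Y1 := Q; substituting into the one remaining equation that mentions Y1 gives: N = node(Q, zero, 1).
Delete trivial equation 7 = 7.
Delete trivial equation zero = zero.
Delete trivial equation leaf(zero) = leaf(zero).
Delete trivial equation leaf(4) = leaf(4).
Decompose node/3: node(1, 4, 1) = node(1, 4, 1),  node(1, 7, 4) = node(1, 7, 4),  node(4, leaf(4), node(L, L, 1)) = node(4, L, Q).
Delete trivial equation node(1, 4, 1) = node(1, 4, 1).
Delete trivial equation node(1, 7, 4) = node(1, 7, 4).
Decompose node/3: 4 = 4,  leaf(4) = L,  node(L, L, 1) = Q.
Delete trivial equation 4 = 4.
Bind L := leaf(4); substituting into the one remaining equation that mentions L gives: node(leaf(4), leaf(4), 1) = Q.
Bind Q := node(leaf(4), leaf(4), 1); substituting into the one remaining equation that mentions Q gives: N = node(node(leaf(4), leaf(4), 1), zero, 1). Substituting into the earlier binding gives Y1 := node(leaf(4), leaf(4), 1).
Decompose leaf/1: leaf(N) = Y2.
Bind Y2 := leaf(N); no other remaining equation mentions Y2.
Bind N := node(node(leaf(4), leaf(4), 1), zero, 1). Substituting into the earlier binding gives Y2 := leaf(node(node(leaf(4), leaf(4), 1), zero, 1)).
MGU = { Y1 := node(leaf(4), leaf(4), 1), L := leaf(4), Q := node(leaf(4), leaf(4), 1), Y2 := leaf(node(node(leaf(4), leaf(4), 1), zero, 1)), N := node(node(leaf(4), leaf(4), 1), zero, 1) }, so Q := node(leaf(4), leaf(4), 1).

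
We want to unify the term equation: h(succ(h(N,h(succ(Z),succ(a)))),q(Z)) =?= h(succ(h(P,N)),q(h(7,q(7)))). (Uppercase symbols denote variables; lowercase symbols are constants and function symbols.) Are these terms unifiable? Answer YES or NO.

Decompose h/2: succ(h(N,h(succ(Z),succ(a)))) =?= succ(h(P,N)),  q(Z) =?= q(h(7,q(7))).
Decompose succ/1: h(N,h(succ(Z),succ(a))) =?= h(P,N).
Decompose h/2: N =?= P,  h(succ(Z),succ(a)) =?= N.
Bind N := P; substituting into the one remaining equation that mentions N gives: h(succ(Z),succ(a)) =?= P.
Bind P := h(succ(Z),succ(a)); no other remaining equation mentions P. Substituting into the earlier binding gives N := h(succ(Z),succ(a)).
Decompose q/1: Z =?= h(7,q(7)).
Bind Z := h(7,q(7)). Substituting into the earlier bindings gives N := h(succ(h(7,q(7))),succ(a)), P := h(succ(h(7,q(7))),succ(a)).
No equations remain and no clash or occurs-check failure arose, so a unifier exists.

YES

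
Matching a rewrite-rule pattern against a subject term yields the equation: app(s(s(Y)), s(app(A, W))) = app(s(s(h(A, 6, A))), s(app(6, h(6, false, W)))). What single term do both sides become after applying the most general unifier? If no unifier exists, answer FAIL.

FAIL

Decompose app/2: s(s(Y)) = s(s(h(A, 6, A))),  s(app(A, W)) = s(app(6, h(6, false, W))).
Decompose s/1: s(Y) = s(h(A, 6, A)).
Decompose s/1: Y = h(A, 6, A).
Bind Y := h(A, 6, A); no other remaining equation mentions Y.
Decompose s/1: app(A, W) = app(6, h(6, false, W)).
Decompose app/2: A = 6,  W = h(6, false, W).
Bind A := 6; no other remaining equation mentions A. Substituting into the earlier binding gives Y := h(6, 6, 6).
Occurs check fails: W occurs in h(6, false, W); the equation W = h(6, false, W) has no finite solution.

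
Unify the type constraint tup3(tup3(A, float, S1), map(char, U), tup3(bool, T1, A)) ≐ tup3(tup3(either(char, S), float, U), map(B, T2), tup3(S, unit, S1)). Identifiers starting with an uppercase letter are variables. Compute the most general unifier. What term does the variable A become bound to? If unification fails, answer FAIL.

Decompose tup3/3: tup3(A, float, S1) ≐ tup3(either(char, S), float, U),  map(char, U) ≐ map(B, T2),  tup3(bool, T1, A) ≐ tup3(S, unit, S1).
Decompose tup3/3: A ≐ either(char, S),  float ≐ float,  S1 ≐ U.
Bind A := either(char, S); substituting into the one remaining equation that mentions A gives: tup3(bool, T1, either(char, S)) ≐ tup3(S, unit, S1).
Delete trivial equation float ≐ float.
Bind S1 := U; substituting into the one remaining equation that mentions S1 gives: tup3(bool, T1, either(char, S)) ≐ tup3(S, unit, U).
Decompose map/2: char ≐ B,  U ≐ T2.
Bind B := char; no other remaining equation mentions B.
Bind U := T2; substituting into the remaining equation gives: tup3(bool, T1, either(char, S)) ≐ tup3(S, unit, T2). Substituting into the earlier binding gives S1 := T2.
Decompose tup3/3: bool ≐ S,  T1 ≐ unit,  either(char, S) ≐ T2.
Bind S := bool; substituting into the one remaining equation that mentions S gives: either(char, bool) ≐ T2. Substituting into the earlier binding gives A := either(char, bool).
Bind T1 := unit; no other remaining equation mentions T1.
Bind T2 := either(char, bool). Substituting into the earlier bindings gives S1 := either(char, bool), U := either(char, bool).
MGU = { A -> either(char, bool), S1 -> either(char, bool), B -> char, U -> either(char, bool), S -> bool, T1 -> unit, T2 -> either(char, bool) }, so A -> either(char, bool).

either(char, bool)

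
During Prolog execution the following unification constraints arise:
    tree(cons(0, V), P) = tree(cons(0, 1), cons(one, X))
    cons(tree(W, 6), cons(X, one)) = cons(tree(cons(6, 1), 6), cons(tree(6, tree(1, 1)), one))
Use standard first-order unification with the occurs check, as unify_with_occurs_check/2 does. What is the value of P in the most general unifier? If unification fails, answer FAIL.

Decompose tree/2: cons(0, V) = cons(0, 1),  P = cons(one, X).
Decompose cons/2: 0 = 0,  V = 1.
Delete trivial equation 0 = 0.
Bind V := 1; no other remaining equation mentions V.
Bind P := cons(one, X); no other remaining equation mentions P.
Decompose cons/2: tree(W, 6) = tree(cons(6, 1), 6),  cons(X, one) = cons(tree(6, tree(1, 1)), one).
Decompose tree/2: W = cons(6, 1),  6 = 6.
Bind W := cons(6, 1); no other remaining equation mentions W.
Delete trivial equation 6 = 6.
Decompose cons/2: X = tree(6, tree(1, 1)),  one = one.
Bind X := tree(6, tree(1, 1)); no other remaining equation mentions X. Substituting into the earlier binding gives P := cons(one, tree(6, tree(1, 1))).
Delete trivial equation one = one.
MGU = { V = 1, P = cons(one, tree(6, tree(1, 1))), W = cons(6, 1), X = tree(6, tree(1, 1)) }, so P = cons(one, tree(6, tree(1, 1))).

cons(one, tree(6, tree(1, 1)))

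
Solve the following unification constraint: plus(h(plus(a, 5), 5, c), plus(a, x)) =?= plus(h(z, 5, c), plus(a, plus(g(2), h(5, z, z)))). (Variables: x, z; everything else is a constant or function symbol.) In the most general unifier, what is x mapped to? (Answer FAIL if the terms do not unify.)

Decompose plus/2: h(plus(a, 5), 5, c) =?= h(z, 5, c),  plus(a, x) =?= plus(a, plus(g(2), h(5, z, z))).
Decompose h/3: plus(a, 5) =?= z,  5 =?= 5,  c =?= c.
Bind z := plus(a, 5); substituting into the one remaining equation that mentions z gives: plus(a, x) =?= plus(a, plus(g(2), h(5, plus(a, 5), plus(a, 5)))).
Delete trivial equation 5 =?= 5.
Delete trivial equation c =?= c.
Decompose plus/2: a =?= a,  x =?= plus(g(2), h(5, plus(a, 5), plus(a, 5))).
Delete trivial equation a =?= a.
Bind x := plus(g(2), h(5, plus(a, 5), plus(a, 5))).
MGU = { z ↦ plus(a, 5), x ↦ plus(g(2), h(5, plus(a, 5), plus(a, 5))) }, so x ↦ plus(g(2), h(5, plus(a, 5), plus(a, 5))).

plus(g(2), h(5, plus(a, 5), plus(a, 5)))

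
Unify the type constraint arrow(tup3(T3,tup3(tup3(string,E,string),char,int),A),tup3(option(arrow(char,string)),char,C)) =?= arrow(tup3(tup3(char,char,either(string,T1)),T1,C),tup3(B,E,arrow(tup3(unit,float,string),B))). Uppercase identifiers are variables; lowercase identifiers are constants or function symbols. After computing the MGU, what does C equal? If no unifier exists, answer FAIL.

Decompose arrow/2: tup3(T3,tup3(tup3(string,E,string),char,int),A) =?= tup3(tup3(char,char,either(string,T1)),T1,C),  tup3(option(arrow(char,string)),char,C) =?= tup3(B,E,arrow(tup3(unit,float,string),B)).
Decompose tup3/3: T3 =?= tup3(char,char,either(string,T1)),  tup3(tup3(string,E,string),char,int) =?= T1,  A =?= C.
Bind T3 := tup3(char,char,either(string,T1)); no other remaining equation mentions T3.
Bind T1 := tup3(tup3(string,E,string),char,int); no other remaining equation mentions T1. Substituting into the earlier binding gives T3 := tup3(char,char,either(string,tup3(tup3(string,E,string),char,int))).
Bind A := C; no other remaining equation mentions A.
Decompose tup3/3: option(arrow(char,string)) =?= B,  char =?= E,  C =?= arrow(tup3(unit,float,string),B).
Bind B := option(arrow(char,string)); substituting into the one remaining equation that mentions B gives: C =?= arrow(tup3(unit,float,string),option(arrow(char,string))).
Bind E := char; no other remaining equation mentions E. Substituting into the earlier bindings gives T3 := tup3(char,char,either(string,tup3(tup3(string,char,string),char,int))), T1 := tup3(tup3(string,char,string),char,int).
Bind C := arrow(tup3(unit,float,string),option(arrow(char,string))). Substituting into the earlier binding gives A := arrow(tup3(unit,float,string),option(arrow(char,string))).
MGU = { T3 := tup3(char,char,either(string,tup3(tup3(string,char,string),char,int))), T1 := tup3(tup3(string,char,string),char,int), A := arrow(tup3(unit,float,string),option(arrow(char,string))), B := option(arrow(char,string)), E := char, C := arrow(tup3(unit,float,string),option(arrow(char,string))) }, so C := arrow(tup3(unit,float,string),option(arrow(char,string))).

arrow(tup3(unit,float,string),option(arrow(char,string)))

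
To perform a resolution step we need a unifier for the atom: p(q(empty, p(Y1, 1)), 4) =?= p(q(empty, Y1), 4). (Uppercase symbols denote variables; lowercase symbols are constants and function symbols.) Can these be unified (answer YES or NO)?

Decompose p/2: q(empty, p(Y1, 1)) =?= q(empty, Y1),  4 =?= 4.
Decompose q/2: empty =?= empty,  p(Y1, 1) =?= Y1.
Delete trivial equation empty =?= empty.
Occurs check fails: Y1 occurs in p(Y1, 1); the equation Y1 =?= p(Y1, 1) has no finite solution.

NO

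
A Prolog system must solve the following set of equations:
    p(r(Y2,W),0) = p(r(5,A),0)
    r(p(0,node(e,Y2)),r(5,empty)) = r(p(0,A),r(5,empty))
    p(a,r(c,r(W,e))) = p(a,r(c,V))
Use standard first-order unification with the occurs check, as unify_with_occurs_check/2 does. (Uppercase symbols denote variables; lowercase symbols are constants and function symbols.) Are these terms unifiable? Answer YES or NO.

Decompose p/2: r(Y2,W) = r(5,A),  0 = 0.
Decompose r/2: Y2 = 5,  W = A.
Bind Y2 := 5; substituting into the one remaining equation that mentions Y2 gives: r(p(0,node(e,5)),r(5,empty)) = r(p(0,A),r(5,empty)).
Bind W := A; substituting into the one remaining equation that mentions W gives: p(a,r(c,r(A,e))) = p(a,r(c,V)).
Delete trivial equation 0 = 0.
Decompose r/2: p(0,node(e,5)) = p(0,A),  r(5,empty) = r(5,empty).
Decompose p/2: 0 = 0,  node(e,5) = A.
Delete trivial equation 0 = 0.
Bind A := node(e,5); substituting into the one remaining equation that mentions A gives: p(a,r(c,r(node(e,5),e))) = p(a,r(c,V)). Substituting into the earlier binding gives W := node(e,5).
Delete trivial equation r(5,empty) = r(5,empty).
Decompose p/2: a = a,  r(c,r(node(e,5),e)) = r(c,V).
Delete trivial equation a = a.
Decompose r/2: c = c,  r(node(e,5),e) = V.
Delete trivial equation c = c.
Bind V := r(node(e,5),e).
No equations remain and no clash or occurs-check failure arose, so a unifier exists.

YES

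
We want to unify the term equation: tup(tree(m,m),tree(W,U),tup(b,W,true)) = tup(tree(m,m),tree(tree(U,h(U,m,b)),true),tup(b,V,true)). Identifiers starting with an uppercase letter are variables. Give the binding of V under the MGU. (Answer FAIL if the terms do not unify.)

Decompose tup/3: tree(m,m) = tree(m,m),  tree(W,U) = tree(tree(U,h(U,m,b)),true),  tup(b,W,true) = tup(b,V,true).
Delete trivial equation tree(m,m) = tree(m,m).
Decompose tree/2: W = tree(U,h(U,m,b)),  U = true.
Bind W := tree(U,h(U,m,b)); substituting into the one remaining equation that mentions W gives: tup(b,tree(U,h(U,m,b)),true) = tup(b,V,true).
Bind U := true; substituting into the remaining equation gives: tup(b,tree(true,h(true,m,b)),true) = tup(b,V,true). Substituting into the earlier binding gives W := tree(true,h(true,m,b)).
Decompose tup/3: b = b,  tree(true,h(true,m,b)) = V,  true = true.
Delete trivial equation b = b.
Bind V := tree(true,h(true,m,b)); no other remaining equation mentions V.
Delete trivial equation true = true.
MGU = { W -> tree(true,h(true,m,b)), U -> true, V -> tree(true,h(true,m,b)) }, so V -> tree(true,h(true,m,b)).

tree(true,h(true,m,b))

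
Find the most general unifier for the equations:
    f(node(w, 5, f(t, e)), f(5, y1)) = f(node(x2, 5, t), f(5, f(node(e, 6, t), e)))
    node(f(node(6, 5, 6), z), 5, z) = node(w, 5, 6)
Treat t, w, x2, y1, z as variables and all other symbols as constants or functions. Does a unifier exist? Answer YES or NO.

Decompose f/2: node(w, 5, f(t, e)) = node(x2, 5, t),  f(5, y1) = f(5, f(node(e, 6, t), e)).
Decompose node/3: w = x2,  5 = 5,  f(t, e) = t.
Bind w := x2; substituting into the one remaining equation that mentions w gives: node(f(node(6, 5, 6), z), 5, z) = node(x2, 5, 6).
Delete trivial equation 5 = 5.
Occurs check fails: t occurs in f(t, e); the equation t = f(t, e) has no finite solution.

NO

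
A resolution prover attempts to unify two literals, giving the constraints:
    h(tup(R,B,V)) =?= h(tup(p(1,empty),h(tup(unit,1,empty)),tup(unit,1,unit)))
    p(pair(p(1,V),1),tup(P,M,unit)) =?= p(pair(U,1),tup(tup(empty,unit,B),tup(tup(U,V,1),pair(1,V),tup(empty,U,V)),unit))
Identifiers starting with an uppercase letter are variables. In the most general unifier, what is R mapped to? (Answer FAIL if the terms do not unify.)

p(1,empty)

Decompose h/1: tup(R,B,V) =?= tup(p(1,empty),h(tup(unit,1,empty)),tup(unit,1,unit)).
Decompose tup/3: R =?= p(1,empty),  B =?= h(tup(unit,1,empty)),  V =?= tup(unit,1,unit).
Bind R := p(1,empty); no other remaining equation mentions R.
Bind B := h(tup(unit,1,empty)); substituting into the one remaining equation that mentions B gives: p(pair(p(1,V),1),tup(P,M,unit)) =?= p(pair(U,1),tup(tup(empty,unit,h(tup(unit,1,empty))),tup(tup(U,V,1),pair(1,V),tup(empty,U,V)),unit)).
Bind V := tup(unit,1,unit); substituting into the remaining equation gives: p(pair(p(1,tup(unit,1,unit)),1),tup(P,M,unit)) =?= p(pair(U,1),tup(tup(empty,unit,h(tup(unit,1,empty))),tup(tup(U,tup(unit,1,unit),1),pair(1,tup(unit,1,unit)),tup(empty,U,tup(unit,1,unit))),unit)).
Decompose p/2: pair(p(1,tup(unit,1,unit)),1) =?= pair(U,1),  tup(P,M,unit) =?= tup(tup(empty,unit,h(tup(unit,1,empty))),tup(tup(U,tup(unit,1,unit),1),pair(1,tup(unit,1,unit)),tup(empty,U,tup(unit,1,unit))),unit).
Decompose pair/2: p(1,tup(unit,1,unit)) =?= U,  1 =?= 1.
Bind U := p(1,tup(unit,1,unit)); substituting into the one remaining equation that mentions U gives: tup(P,M,unit) =?= tup(tup(empty,unit,h(tup(unit,1,empty))),tup(tup(p(1,tup(unit,1,unit)),tup(unit,1,unit),1),pair(1,tup(unit,1,unit)),tup(empty,p(1,tup(unit,1,unit)),tup(unit,1,unit))),unit).
Delete trivial equation 1 =?= 1.
Decompose tup/3: P =?= tup(empty,unit,h(tup(unit,1,empty))),  M =?= tup(tup(p(1,tup(unit,1,unit)),tup(unit,1,unit),1),pair(1,tup(unit,1,unit)),tup(empty,p(1,tup(unit,1,unit)),tup(unit,1,unit))),  unit =?= unit.
Bind P := tup(empty,unit,h(tup(unit,1,empty))); no other remaining equation mentions P.
Bind M := tup(tup(p(1,tup(unit,1,unit)),tup(unit,1,unit),1),pair(1,tup(unit,1,unit)),tup(empty,p(1,tup(unit,1,unit)),tup(unit,1,unit))); no other remaining equation mentions M.
Delete trivial equation unit =?= unit.
MGU = { R -> p(1,empty), B -> h(tup(unit,1,empty)), V -> tup(unit,1,unit), U -> p(1,tup(unit,1,unit)), P -> tup(empty,unit,h(tup(unit,1,empty))), M -> tup(tup(p(1,tup(unit,1,unit)),tup(unit,1,unit),1),pair(1,tup(unit,1,unit)),tup(empty,p(1,tup(unit,1,unit)),tup(unit,1,unit))) }, so R -> p(1,empty).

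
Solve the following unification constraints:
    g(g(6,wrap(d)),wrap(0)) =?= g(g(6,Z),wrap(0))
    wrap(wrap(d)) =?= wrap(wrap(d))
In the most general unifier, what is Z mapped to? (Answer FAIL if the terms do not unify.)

wrap(d)

Decompose g/2: g(6,wrap(d)) =?= g(6,Z),  wrap(0) =?= wrap(0).
Decompose g/2: 6 =?= 6,  wrap(d) =?= Z.
Delete trivial equation 6 =?= 6.
Bind Z := wrap(d); no other remaining equation mentions Z.
Delete trivial equation wrap(0) =?= wrap(0).
Delete trivial equation wrap(wrap(d)) =?= wrap(wrap(d)).
MGU = { Z := wrap(d) }, so Z := wrap(d).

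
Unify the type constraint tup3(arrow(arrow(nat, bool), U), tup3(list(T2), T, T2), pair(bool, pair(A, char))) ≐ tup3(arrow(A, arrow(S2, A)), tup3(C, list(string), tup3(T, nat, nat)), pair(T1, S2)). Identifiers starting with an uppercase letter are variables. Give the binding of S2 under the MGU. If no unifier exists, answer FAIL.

Decompose tup3/3: arrow(arrow(nat, bool), U) ≐ arrow(A, arrow(S2, A)),  tup3(list(T2), T, T2) ≐ tup3(C, list(string), tup3(T, nat, nat)),  pair(bool, pair(A, char)) ≐ pair(T1, S2).
Decompose arrow/2: arrow(nat, bool) ≐ A,  U ≐ arrow(S2, A).
Bind A := arrow(nat, bool); substituting into the 2 remaining equations that mention A gives: U ≐ arrow(S2, arrow(nat, bool)),  pair(bool, pair(arrow(nat, bool), char)) ≐ pair(T1, S2).
Bind U := arrow(S2, arrow(nat, bool)); no other remaining equation mentions U.
Decompose tup3/3: list(T2) ≐ C,  T ≐ list(string),  T2 ≐ tup3(T, nat, nat).
Bind C := list(T2); no other remaining equation mentions C.
Bind T := list(string); substituting into the one remaining equation that mentions T gives: T2 ≐ tup3(list(string), nat, nat).
Bind T2 := tup3(list(string), nat, nat); no other remaining equation mentions T2. Substituting into the earlier binding gives C := list(tup3(list(string), nat, nat)).
Decompose pair/2: bool ≐ T1,  pair(arrow(nat, bool), char) ≐ S2.
Bind T1 := bool; no other remaining equation mentions T1.
Bind S2 := pair(arrow(nat, bool), char). Substituting into the earlier binding gives U := arrow(pair(arrow(nat, bool), char), arrow(nat, bool)).
MGU = { A := arrow(nat, bool), U := arrow(pair(arrow(nat, bool), char), arrow(nat, bool)), C := list(tup3(list(string), nat, nat)), T := list(string), T2 := tup3(list(string), nat, nat), T1 := bool, S2 := pair(arrow(nat, bool), char) }, so S2 := pair(arrow(nat, bool), char).

pair(arrow(nat, bool), char)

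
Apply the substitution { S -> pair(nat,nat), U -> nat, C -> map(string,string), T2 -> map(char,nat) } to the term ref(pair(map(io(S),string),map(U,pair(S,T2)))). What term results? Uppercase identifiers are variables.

ref(pair(map(io(pair(nat,nat)),string),map(nat,pair(pair(nat,nat),map(char,nat)))))

Replace each occurrence of S with pair(nat,nat).
Replace each occurrence of U with nat.
Replace each occurrence of T2 with map(char,nat).
Result: ref(pair(map(io(pair(nat,nat)),string),map(nat,pair(pair(nat,nat),map(char,nat))))).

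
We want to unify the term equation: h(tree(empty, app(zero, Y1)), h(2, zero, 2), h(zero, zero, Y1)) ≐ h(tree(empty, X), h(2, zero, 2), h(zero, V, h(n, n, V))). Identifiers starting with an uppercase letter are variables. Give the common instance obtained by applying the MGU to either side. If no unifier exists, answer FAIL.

Decompose h/3: tree(empty, app(zero, Y1)) ≐ tree(empty, X),  h(2, zero, 2) ≐ h(2, zero, 2),  h(zero, zero, Y1) ≐ h(zero, V, h(n, n, V)).
Decompose tree/2: empty ≐ empty,  app(zero, Y1) ≐ X.
Delete trivial equation empty ≐ empty.
Bind X := app(zero, Y1); no other remaining equation mentions X.
Delete trivial equation h(2, zero, 2) ≐ h(2, zero, 2).
Decompose h/3: zero ≐ zero,  zero ≐ V,  Y1 ≐ h(n, n, V).
Delete trivial equation zero ≐ zero.
Bind V := zero; substituting into the remaining equation gives: Y1 ≐ h(n, n, zero).
Bind Y1 := h(n, n, zero). Substituting into the earlier binding gives X := app(zero, h(n, n, zero)).
Applying the MGU to either side gives h(tree(empty, app(zero, h(n, n, zero))), h(2, zero, 2), h(zero, zero, h(n, n, zero))).

h(tree(empty, app(zero, h(n, n, zero))), h(2, zero, 2), h(zero, zero, h(n, n, zero)))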